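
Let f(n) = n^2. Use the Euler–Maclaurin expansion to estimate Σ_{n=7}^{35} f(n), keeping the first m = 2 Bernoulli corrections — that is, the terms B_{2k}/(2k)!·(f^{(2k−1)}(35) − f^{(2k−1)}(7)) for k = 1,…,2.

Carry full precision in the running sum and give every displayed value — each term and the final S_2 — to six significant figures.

∫_7^35 x^2 dx evaluates to 14177.3.
Endpoint term: (f(7) + f(35))/2 = (49.0000 + 1225.00)/2 = 637.000.
So far: 14814.3.
k=1: B_{2}/(2)! × [f^{(1)}(35) − f^{(1)}(7)] = 1/12 × (70.0000 − 14.0000) = 4.66667.
After k=1: 14819.0.
k=2: B_{4}/(4)! × [f^{(3)}(35) − f^{(3)}(7)] = −1/720 × (0.00000 − 0.00000) = 0.00000.

S_2 ≈ 14819.0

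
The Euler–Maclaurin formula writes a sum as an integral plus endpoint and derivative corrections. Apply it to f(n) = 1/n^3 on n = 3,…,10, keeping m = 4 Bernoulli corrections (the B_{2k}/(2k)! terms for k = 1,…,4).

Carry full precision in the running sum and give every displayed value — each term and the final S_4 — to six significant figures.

S_4 ≈ 0.0725314

The integral term ∫_3^10 1/x^3 dx = 0.0505556.
Boundary: ½(f(3) + f(10)) = ½(0.0370370 + 0.00100000) = 0.0190185.
Integral + boundary = 0.0695741.
Order-1 term: 1/12 · (-0.000300000 − (-0.0370370)) = 0.00306142.
Running total after k=1: 0.0726355.
Order-2 term: −1/720 · (-6.00000e-05 − (-0.0823045)) = -0.000114229.
Running total after k=2: 0.0725213.
Order-3 term: 1/30240 · (-2.52000e-05 − (-0.384088)) = 1.27005e-05.
Running total after k=3: 0.0725340.
Order-4 term: −1/1209600 · (-1.81440e-05 − (-3.07270)) = -2.54025e-06.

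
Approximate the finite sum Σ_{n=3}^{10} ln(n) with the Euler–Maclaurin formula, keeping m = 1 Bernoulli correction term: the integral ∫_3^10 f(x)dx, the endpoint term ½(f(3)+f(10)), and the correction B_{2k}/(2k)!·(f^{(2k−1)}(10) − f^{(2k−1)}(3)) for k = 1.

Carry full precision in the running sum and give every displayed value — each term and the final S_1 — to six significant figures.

Integral: ∫_3^10 ln(x) dx = 12.7300.
Boundary: ½(f(3) + f(10)) = ½(1.09861 + 2.30259) = 1.70060.
Running total after boundary: 14.4306.
Order-1 term: 1/12 · (0.100000 − 0.333333) = -0.0194444.

S_1 ≈ 14.4112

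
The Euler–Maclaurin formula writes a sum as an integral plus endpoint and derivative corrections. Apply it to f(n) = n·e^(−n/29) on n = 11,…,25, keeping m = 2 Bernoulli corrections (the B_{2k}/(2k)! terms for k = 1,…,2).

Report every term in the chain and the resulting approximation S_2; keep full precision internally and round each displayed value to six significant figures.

S_2 ≈ 141.536

∫_11^25 x·e^(−x/29) dx evaluates to 132.524.
½[f(11) + f(25)] = ½[7.52767 + 10.5572] = 9.04243.
Running total after boundary: 141.567.
Order-1 term: 1/12 · (0.0582465 − 0.424759) = -0.0305427.
After k=1: 141.536.
Order-2 term: −1/720 · (0.00107351 − 0.00213249) = 1.47081e-06.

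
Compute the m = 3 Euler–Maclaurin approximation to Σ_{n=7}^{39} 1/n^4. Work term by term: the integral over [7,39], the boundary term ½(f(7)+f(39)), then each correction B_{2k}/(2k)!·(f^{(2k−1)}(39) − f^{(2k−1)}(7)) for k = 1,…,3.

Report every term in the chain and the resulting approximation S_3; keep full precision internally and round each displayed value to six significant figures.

S_3 ≈ 0.00119429

∫_7^39 1/x^4 dx evaluates to 0.000966198.
Boundary: ½(f(7) + f(39)) = ½(0.000416493 + 4.32257e-07) = 0.000208463.
Integral + boundary = 0.00117466.
Correction k=1: B_{2}/2! · (f^{(1)}(39) − f^{(1)}(7)) = 1/12 · (-4.43340e-08 − (-0.000237996)) = 1.98293e-05.
After k=1: 0.00119449.
Correction k=2: B_{4}/4! · (f^{(3)}(39) − f^{(3)}(7)) = −1/720 · (-8.74438e-10 − (-0.000145712)) = -2.02376e-07.
After k=2: 0.00119429.
Correction k=3: B_{6}/6! · (f^{(5)}(39) − f^{(5)}(7)) = 1/30240 · (-3.21950e-11 − (-0.000166528)) = 5.50687e-09.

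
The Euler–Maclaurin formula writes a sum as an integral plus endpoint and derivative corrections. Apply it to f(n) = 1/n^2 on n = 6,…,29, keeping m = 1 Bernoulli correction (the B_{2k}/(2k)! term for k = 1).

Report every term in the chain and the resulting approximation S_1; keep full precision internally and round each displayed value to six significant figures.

S_1 ≈ 0.147432

The integral term ∫_6^29 1/x^2 dx = 0.132184.
Endpoint term: (f(6) + f(29))/2 = (0.0277778 + 0.00118906)/2 = 0.0144834.
Integral + boundary = 0.146667.
Correction k=1: B_{2}/2! · (f^{(1)}(29) − f^{(1)}(6)) = 1/12 · (-8.20042e-05 − (-0.00925926)) = 0.000764771.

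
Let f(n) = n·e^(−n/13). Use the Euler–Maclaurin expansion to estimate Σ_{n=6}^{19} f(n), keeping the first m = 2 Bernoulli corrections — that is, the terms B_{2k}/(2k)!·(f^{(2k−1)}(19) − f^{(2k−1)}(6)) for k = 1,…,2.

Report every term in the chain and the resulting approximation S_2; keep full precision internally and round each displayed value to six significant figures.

∫_6^19 x·e^(−x/13) dx evaluates to 59.2256.
Endpoint term: (f(6) + f(19))/2 = (3.78188 + 4.40571)/2 = 4.09379.
So far: 63.3194.
Order-1 term: 1/12 · (-0.107021 − 0.339399) = -0.0372017.
After k=1: 63.2822.
Order-2 term: −1/720 · (0.00211087 − 0.00946761) = 1.02177e-05.

S_2 ≈ 63.2822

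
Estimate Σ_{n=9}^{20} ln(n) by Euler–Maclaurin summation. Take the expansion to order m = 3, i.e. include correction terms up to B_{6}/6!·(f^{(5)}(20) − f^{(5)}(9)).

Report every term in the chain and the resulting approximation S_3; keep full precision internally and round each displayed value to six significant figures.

S_3 ≈ 31.7310

The integral term ∫_9^20 ln(x) dx = 29.1396.
Boundary: ½(f(9) + f(20)) = ½(2.19722 + 2.99573) = 2.59648.
Running total after boundary: 31.7361.
Correction k=1: B_{2}/2! · (f^{(1)}(20) − f^{(1)}(9)) = 1/12 · (0.0500000 − 0.111111) = -0.00509259.
After k=1: 31.7310.
Correction k=2: B_{4}/4! · (f^{(3)}(20) − f^{(3)}(9)) = −1/720 · (0.000250000 − 0.00274348) = 3.46317e-06.
After k=2: 31.7310.
Correction k=3: B_{6}/6! · (f^{(5)}(20) − f^{(5)}(9)) = 1/30240 · (7.50000e-06 − 0.000406442) = -1.31925e-08.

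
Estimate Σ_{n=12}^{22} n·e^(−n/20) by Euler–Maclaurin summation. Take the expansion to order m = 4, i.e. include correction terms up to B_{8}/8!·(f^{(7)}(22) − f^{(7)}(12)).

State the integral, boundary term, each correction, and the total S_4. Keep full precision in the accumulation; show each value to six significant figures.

The integral term ∫_12^22 x·e^(−x/20) dx = 71.6277.
Boundary: ½(f(12) + f(22)) = ½(6.58574 + 7.32316) = 6.95445.
Running total after boundary: 78.5822.
Order-1 term: 1/12 · (-0.0332871 − 0.219525) = -0.0210676.
After k=1: 78.5611.
Order-2 term: −1/720 · (0.00158114 − 0.00329287) = 2.37741e-06.
After k=2: 78.5611.
Order-3 term: 1/30240 · (8.11373e-06 − 1.50923e-05) = -2.30773e-10.
After k=3: 78.5611.
Order-4 term: −1/1209600 · (3.06866e-08 − 5.48812e-08) = 2.00022e-14.

S_4 ≈ 78.5611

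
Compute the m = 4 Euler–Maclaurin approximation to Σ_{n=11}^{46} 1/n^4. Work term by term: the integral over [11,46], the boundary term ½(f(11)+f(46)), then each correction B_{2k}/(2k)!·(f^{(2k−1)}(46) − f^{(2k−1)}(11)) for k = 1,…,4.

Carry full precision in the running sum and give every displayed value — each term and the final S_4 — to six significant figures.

Integral: ∫_11^46 1/x^4 dx = 0.000247014.
Boundary: ½(f(11) + f(46)) = ½(6.83013e-05 + 2.23341e-07) = 3.42623e-05.
So far: 0.000281276.
Correction k=1: B_{2}/2! · (f^{(1)}(46) − f^{(1)}(11)) = 1/12 · (-1.94210e-08 − (-2.48369e-05)) = 2.06812e-06.
After k=1: 0.000283344.
Correction k=2: B_{4}/4! · (f^{(3)}(46) − f^{(3)}(11)) = −1/720 · (-2.75345e-10 − (-6.15790e-06)) = -8.55225e-09.
After k=2: 0.000283336.
Correction k=3: B_{6}/6! · (f^{(5)}(46) − f^{(5)}(11)) = 1/30240 · (-7.28700e-12 − (-2.84994e-06)) = 9.42437e-11.
After k=3: 0.000283336.
Correction k=4: B_{8}/8! · (f^{(7)}(46) − f^{(7)}(11)) = −1/1209600 · (-3.09939e-13 − (-2.11979e-06)) = -1.75247e-12.

S_4 ≈ 0.000283336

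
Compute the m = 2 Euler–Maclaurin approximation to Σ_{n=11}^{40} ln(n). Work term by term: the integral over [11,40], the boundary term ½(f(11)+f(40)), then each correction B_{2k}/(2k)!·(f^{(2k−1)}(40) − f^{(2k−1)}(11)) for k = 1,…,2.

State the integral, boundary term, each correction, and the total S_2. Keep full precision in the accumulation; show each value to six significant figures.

S_2 ≈ 95.2162

∫_11^40 ln(x) dx evaluates to 92.1783.
Boundary: ½(f(11) + f(40)) = ½(2.39790 + 3.68888) = 3.04339.
So far: 95.2217.
k=1: B_{2}/(2)! × [f^{(1)}(40) − f^{(1)}(11)] = 1/12 × (0.0250000 − 0.0909091) = -0.00549242.
After k=1: 95.2162.
k=2: B_{4}/(4)! × [f^{(3)}(40) − f^{(3)}(11)] = −1/720 × (3.12500e-05 − 0.00150263) = 2.04358e-06.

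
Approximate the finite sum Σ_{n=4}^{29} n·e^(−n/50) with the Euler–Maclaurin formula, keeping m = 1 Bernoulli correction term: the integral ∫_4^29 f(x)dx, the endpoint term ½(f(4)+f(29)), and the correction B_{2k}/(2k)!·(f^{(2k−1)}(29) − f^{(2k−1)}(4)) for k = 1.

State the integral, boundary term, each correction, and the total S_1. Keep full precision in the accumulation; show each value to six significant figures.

S_1 ≈ 290.729

∫_4^29 x·e^(−x/50) dx evaluates to 280.816.
Boundary: ½(f(4) + f(29)) = ½(3.69247 + 16.2371) = 9.96476.
Running total after boundary: 290.780.
Order-1 term: 1/12 · (0.235157 − 0.849267) = -0.0511758.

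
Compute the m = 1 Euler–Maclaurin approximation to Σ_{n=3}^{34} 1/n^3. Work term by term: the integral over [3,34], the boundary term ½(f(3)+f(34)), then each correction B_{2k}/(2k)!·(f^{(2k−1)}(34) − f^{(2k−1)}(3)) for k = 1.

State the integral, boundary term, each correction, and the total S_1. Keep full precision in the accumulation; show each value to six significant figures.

S_1 ≈ 0.0767405

The integral term ∫_3^34 1/x^3 dx = 0.0551230.
Endpoint term: (f(3) + f(34))/2 = (0.0370370 + 2.54427e-05)/2 = 0.0185312.
Running total after boundary: 0.0736543.
Order-1 term: 1/12 · (-2.24494e-06 − (-0.0370370)) = 0.00308623.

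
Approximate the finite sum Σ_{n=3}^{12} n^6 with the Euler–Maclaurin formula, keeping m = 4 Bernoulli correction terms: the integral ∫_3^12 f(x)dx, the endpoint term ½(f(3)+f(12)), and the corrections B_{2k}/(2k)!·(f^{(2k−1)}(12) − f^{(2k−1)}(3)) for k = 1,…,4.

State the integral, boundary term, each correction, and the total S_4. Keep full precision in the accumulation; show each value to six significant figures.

Integral: ∫_3^12 x^6 dx = 5.11852e+06.
½[f(3) + f(12)] = ½[729.000 + 2.98598e+06] = 1.49336e+06.
So far: 6.61187e+06.
Order-1 term: 1/12 · (1.49299e+06 − 1458.00) = 124294.
After k=1: 6.73617e+06.
Order-2 term: −1/720 · (207360 − 3240.00) = -283.500.
After k=2: 6.73588e+06.
Order-3 term: 1/30240 · (8640.00 − 2160.00) = 0.214286.
After k=3: 6.73588e+06.
Order-4 term: −1/1209600 · (0.00000 − 0.00000) = 0.00000.

S_4 ≈ 6.73588e+06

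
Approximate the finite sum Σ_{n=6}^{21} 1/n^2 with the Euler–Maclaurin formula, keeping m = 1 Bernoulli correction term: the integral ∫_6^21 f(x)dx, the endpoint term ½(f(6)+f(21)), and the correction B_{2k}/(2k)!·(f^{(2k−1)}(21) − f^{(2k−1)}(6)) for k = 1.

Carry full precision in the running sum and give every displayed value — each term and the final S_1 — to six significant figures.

S_1 ≈ 0.134824

∫_6^21 1/x^2 dx evaluates to 0.119048.
Endpoint term: (f(6) + f(21))/2 = (0.0277778 + 0.00226757)/2 = 0.0150227.
Integral + boundary = 0.134070.
k=1: B_{2}/(2)! × [f^{(1)}(21) − f^{(1)}(6)] = 1/12 × (-0.000215959 − (-0.00925926)) = 0.000753608.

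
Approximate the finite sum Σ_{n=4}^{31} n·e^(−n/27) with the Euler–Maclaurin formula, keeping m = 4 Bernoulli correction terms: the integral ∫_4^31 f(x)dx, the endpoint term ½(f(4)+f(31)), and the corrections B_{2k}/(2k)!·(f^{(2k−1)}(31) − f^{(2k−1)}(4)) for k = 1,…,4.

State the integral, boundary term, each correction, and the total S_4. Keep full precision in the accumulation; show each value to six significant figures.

Integral: ∫_4^31 x·e^(−x/27) dx = 224.976.
Endpoint term: (f(4) + f(31))/2 = (3.44921 + 9.83393)/2 = 6.64157.
Running total after boundary: 231.617.
Order-1 term: 1/12 · (-0.0469961 − 0.734555) = -0.0651292.
Partial sum through k=1: 231.552.
Order-2 term: −1/720 · (0.000805832 − 0.00337334) = 3.56598e-06.
Partial sum through k=2: 231.552.
Order-3 term: 1/30240 · (2.29922e-06 − 7.87250e-06) = -1.84302e-10.
Partial sum through k=3: 231.552.
Order-4 term: −1/1209600 · (4.79155e-09 − 1.52505e-08) = 8.64666e-15.

S_4 ≈ 231.552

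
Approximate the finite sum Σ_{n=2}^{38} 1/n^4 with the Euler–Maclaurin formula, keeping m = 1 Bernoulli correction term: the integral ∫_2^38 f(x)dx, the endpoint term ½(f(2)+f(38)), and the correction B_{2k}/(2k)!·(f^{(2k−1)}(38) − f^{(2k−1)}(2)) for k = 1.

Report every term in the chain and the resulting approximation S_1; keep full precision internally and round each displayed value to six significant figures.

The integral term ∫_2^38 1/x^4 dx = 0.0416606.
½[f(2) + f(38)] = ½[0.0625000 + 4.79585e-07] = 0.0312502.
Running total after boundary: 0.0729108.
Correction k=1: B_{2}/2! · (f^{(1)}(38) − f^{(1)}(2)) = 1/12 · (-5.04826e-08 − (-0.125000)) = 0.0104167.

S_1 ≈ 0.0833275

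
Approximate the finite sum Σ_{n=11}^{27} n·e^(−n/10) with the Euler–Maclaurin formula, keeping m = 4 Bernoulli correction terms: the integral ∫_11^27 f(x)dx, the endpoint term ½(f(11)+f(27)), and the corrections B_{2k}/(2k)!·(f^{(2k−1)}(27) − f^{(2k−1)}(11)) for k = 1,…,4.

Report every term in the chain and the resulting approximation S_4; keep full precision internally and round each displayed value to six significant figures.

S_4 ≈ 47.7682

∫_11^27 x·e^(−x/10) dx evaluates to 45.0369.
Endpoint term: (f(11) + f(27))/2 = (3.66158 + 1.81455)/2 = 2.73807.
So far: 47.7750.
k=1: B_{2}/(2)! × [f^{(1)}(27) − f^{(1)}(11)] = 1/12 × (-0.114249 − (-0.0332871)) = -0.00674686.
After k=1: 47.7682.
k=2: B_{4}/(4)! × [f^{(3)}(27) − f^{(3)}(11)] = −1/720 × (0.000201617 − 0.00632455) = 8.50408e-06.
After k=2: 47.7682.
k=3: B_{6}/(6)! × [f^{(5)}(27) − f^{(5)}(11)] = 1/30240 × (1.54573e-05 − 0.000129820) = -3.78183e-09.
After k=3: 47.7682.
k=4: B_{8}/(8)! × [f^{(7)}(27) − f^{(7)}(11)] = −1/1209600 × (2.88984e-07 − 1.96394e-06) = 1.38472e-12.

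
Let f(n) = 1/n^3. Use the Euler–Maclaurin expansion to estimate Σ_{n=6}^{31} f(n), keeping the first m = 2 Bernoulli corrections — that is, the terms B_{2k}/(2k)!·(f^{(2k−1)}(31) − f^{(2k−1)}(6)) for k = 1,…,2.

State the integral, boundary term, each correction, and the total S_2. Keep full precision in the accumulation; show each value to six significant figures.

S_2 ≈ 0.0158910

The integral term ∫_6^31 1/x^3 dx = 0.0133686.
Boundary: ½(f(6) + f(31)) = ½(0.00462963 + 3.35672e-05) = 0.00233160.
Running total after boundary: 0.0157002.
Order-1 term: 1/12 · (-3.24844e-06 − (-0.00231481)) = 0.000192631.
Running total after k=1: 0.0158928.
Order-2 term: −1/720 · (-6.76054e-08 − (-0.00128601)) = -1.78603e-06.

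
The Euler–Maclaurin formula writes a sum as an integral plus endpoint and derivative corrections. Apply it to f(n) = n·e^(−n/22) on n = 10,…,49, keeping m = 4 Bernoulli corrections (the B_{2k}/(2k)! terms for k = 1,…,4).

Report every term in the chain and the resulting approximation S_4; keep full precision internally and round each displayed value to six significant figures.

S_4 ≈ 284.212

∫_10^49 x·e^(−x/22) dx evaluates to 278.436.
Endpoint term: (f(10) + f(49))/2 = (6.34736 + 5.28328)/2 = 5.81532.
So far: 284.252.
k=1: B_{2}/(2)! × [f^{(1)}(49) − f^{(1)}(10)] = 1/12 × (-0.132327 − 0.346220) = -0.0398789.
Partial sum through k=1: 284.212.
k=2: B_{4}/(4)! × [f^{(3)}(49) − f^{(3)}(10)] = −1/720 × (0.000172143 − 0.00333821) = 4.39731e-06.
Partial sum through k=2: 284.212.
k=3: B_{6}/(6)! × [f^{(5)}(49) − f^{(5)}(10)] = 1/30240 × (1.27622e-06 − 1.23163e-05) = -3.65082e-10.
Partial sum through k=3: 284.212.
k=4: B_{8}/(8)! × [f^{(7)}(49) − f^{(7)}(10)] = −1/1209600 × (4.53877e-09 − 3.66435e-08) = 2.65416e-14.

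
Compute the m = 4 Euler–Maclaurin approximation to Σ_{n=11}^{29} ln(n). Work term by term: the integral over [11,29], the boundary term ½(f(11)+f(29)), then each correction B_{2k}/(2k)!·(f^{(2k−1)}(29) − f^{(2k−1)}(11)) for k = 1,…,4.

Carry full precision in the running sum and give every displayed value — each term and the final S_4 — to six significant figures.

S_4 ≈ 56.1526

Integral: ∫_11^29 ln(x) dx = 53.2747.
Boundary: ½(f(11) + f(29)) = ½(2.39790 + 3.36730) = 2.88260.
Running total after boundary: 56.1573.
k=1: B_{2}/(2)! × [f^{(1)}(29) − f^{(1)}(11)] = 1/12 × (0.0344828 − 0.0909091) = -0.00470219.
After k=1: 56.1526.
k=2: B_{4}/(4)! × [f^{(3)}(29) − f^{(3)}(11)] = −1/720 × (8.20042e-05 − 0.00150263) = 1.97309e-06.
After k=2: 56.1526.
k=3: B_{6}/(6)! × [f^{(5)}(29) − f^{(5)}(11)] = 1/30240 × (1.17010e-06 − 0.000149021) = -4.88925e-09.
After k=3: 56.1526.
k=4: B_{8}/(8)! × [f^{(7)}(29) − f^{(7)}(11)] = −1/1209600 × (4.17394e-08 − 3.69474e-05) = 3.05106e-11.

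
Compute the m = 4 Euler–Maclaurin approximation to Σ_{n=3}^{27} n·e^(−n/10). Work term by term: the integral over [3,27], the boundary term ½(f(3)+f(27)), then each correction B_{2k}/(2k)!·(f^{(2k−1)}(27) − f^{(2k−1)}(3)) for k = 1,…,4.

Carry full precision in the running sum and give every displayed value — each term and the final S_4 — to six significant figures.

S_4 ≈ 73.4061

Integral: ∫_3^27 x·e^(−x/10) dx = 71.4403.
½[f(3) + f(27)] = ½[2.22245 + 1.81455] = 2.01850.
So far: 73.4588.
Order-1 term: 1/12 · (-0.114249 − 0.518573) = -0.0527352.
Running total after k=1: 73.4061.
Order-2 term: −1/720 · (0.000201617 − 0.0200021) = 2.75007e-05.
Running total after k=2: 73.4061.
Order-3 term: 1/30240 · (1.54573e-05 − 0.000348185) = -1.10029e-08.
Running total after k=3: 73.4061.
Order-4 term: −1/1209600 · (2.88984e-07 − 4.96348e-06) = 3.86450e-12.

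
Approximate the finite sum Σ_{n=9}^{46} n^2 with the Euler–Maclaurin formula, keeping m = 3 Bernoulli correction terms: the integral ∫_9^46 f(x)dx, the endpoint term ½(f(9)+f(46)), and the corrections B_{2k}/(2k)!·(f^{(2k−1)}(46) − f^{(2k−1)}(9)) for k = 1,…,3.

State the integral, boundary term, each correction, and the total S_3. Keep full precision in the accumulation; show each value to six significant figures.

S_3 ≈ 33307.0

The integral term ∫_9^46 x^2 dx = 32202.3.
½[f(9) + f(46)] = ½[81.0000 + 2116.00] = 1098.50.
Integral + boundary = 33300.8.
Order-1 term: 1/12 · (92.0000 − 18.0000) = 6.16667.
After k=1: 33307.0.
Order-2 term: −1/720 · (0.00000 − 0.00000) = 0.00000.
After k=2: 33307.0.
Order-3 term: 1/30240 · (0.00000 − 0.00000) = 0.00000.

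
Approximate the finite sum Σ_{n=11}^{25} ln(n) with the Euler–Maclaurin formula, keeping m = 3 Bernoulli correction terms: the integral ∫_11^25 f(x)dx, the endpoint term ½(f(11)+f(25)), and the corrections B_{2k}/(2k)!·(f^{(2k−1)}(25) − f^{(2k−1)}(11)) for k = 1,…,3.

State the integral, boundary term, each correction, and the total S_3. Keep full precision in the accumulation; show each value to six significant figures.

S_3 ≈ 42.8992

∫_11^25 ln(x) dx evaluates to 40.0950.
½[f(11) + f(25)] = ½[2.39790 + 3.21888] = 2.80839.
Running total after boundary: 42.9034.
Correction k=1: B_{2}/2! · (f^{(1)}(25) − f^{(1)}(11)) = 1/12 · (0.0400000 − 0.0909091) = -0.00424242.
After k=1: 42.8992.
Correction k=2: B_{4}/4! · (f^{(3)}(25) − f^{(3)}(11)) = −1/720 · (0.000128000 − 0.00150263) = 1.90921e-06.
After k=2: 42.8992.
Correction k=3: B_{6}/6! · (f^{(5)}(25) − f^{(5)}(11)) = 1/30240 · (2.45760e-06 − 0.000149021) = -4.84668e-09.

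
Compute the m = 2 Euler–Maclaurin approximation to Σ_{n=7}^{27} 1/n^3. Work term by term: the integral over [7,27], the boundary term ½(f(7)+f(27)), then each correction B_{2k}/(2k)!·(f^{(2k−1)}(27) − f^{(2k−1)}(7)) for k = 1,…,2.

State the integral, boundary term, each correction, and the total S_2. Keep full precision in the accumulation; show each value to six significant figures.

∫_7^27 1/x^3 dx evaluates to 0.00951821.
Endpoint term: (f(7) + f(27))/2 = (0.00291545 + 5.08053e-05)/2 = 0.00148313.
So far: 0.0110013.
Order-1 term: 1/12 · (-5.64503e-06 − (-0.00124948)) = 0.000103653.
Running total after k=1: 0.0111050.
Order-2 term: −1/720 · (-1.54870e-07 − (-0.000509992)) = -7.08107e-07.

S_2 ≈ 0.0111043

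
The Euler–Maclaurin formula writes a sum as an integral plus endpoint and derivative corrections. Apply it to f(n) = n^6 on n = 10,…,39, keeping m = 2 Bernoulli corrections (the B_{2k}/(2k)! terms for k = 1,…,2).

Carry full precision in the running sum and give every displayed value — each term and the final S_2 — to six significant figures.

The integral term ∫_10^39 x^6 dx = 1.96030e+10.
½[f(10) + f(39)] = ½[1.00000e+06 + 3.51874e+09] = 1.75987e+09.
Integral + boundary = 2.13629e+10.
Correction k=1: B_{2}/2! · (f^{(1)}(39) − f^{(1)}(10)) = 1/12 · (5.41345e+08 − 600000) = 4.50621e+07.
After k=1: 2.14079e+10.
Correction k=2: B_{4}/4! · (f^{(3)}(39) − f^{(3)}(10)) = −1/720 · (7.11828e+06 − 120000) = -9719.83.

S_2 ≈ 2.14079e+10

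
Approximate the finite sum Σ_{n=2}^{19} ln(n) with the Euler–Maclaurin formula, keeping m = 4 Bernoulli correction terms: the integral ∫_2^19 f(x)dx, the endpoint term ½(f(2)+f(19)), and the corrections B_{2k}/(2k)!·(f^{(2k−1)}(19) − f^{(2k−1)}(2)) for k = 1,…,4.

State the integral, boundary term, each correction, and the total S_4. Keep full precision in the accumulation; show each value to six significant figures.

The integral term ∫_2^19 ln(x) dx = 37.5580.
Endpoint term: (f(2) + f(19))/2 = (0.693147 + 2.94444)/2 = 1.81879.
So far: 39.3768.
k=1: B_{2}/(2)! × [f^{(1)}(19) − f^{(1)}(2)] = 1/12 × (0.0526316 − 0.500000) = -0.0372807.
Partial sum through k=1: 39.3396.
k=2: B_{4}/(4)! × [f^{(3)}(19) − f^{(3)}(2)] = −1/720 × (0.000291588 − 0.250000) = 0.000346817.
Partial sum through k=2: 39.3399.
k=3: B_{6}/(6)! × [f^{(5)}(19) − f^{(5)}(2)] = 1/30240 × (9.69267e-06 − 0.750000) = -2.48013e-05.
Partial sum through k=3: 39.3399.
k=4: B_{8}/(8)! × [f^{(7)}(19) − f^{(7)}(2)] = −1/1209600 × (8.05485e-07 − 5.62500) = 4.65030e-06.

S_4 ≈ 39.3399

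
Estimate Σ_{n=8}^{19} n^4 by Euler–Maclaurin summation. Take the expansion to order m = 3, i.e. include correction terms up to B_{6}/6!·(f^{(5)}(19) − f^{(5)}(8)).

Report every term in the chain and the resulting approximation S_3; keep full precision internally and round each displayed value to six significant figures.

S_3 ≈ 557990

∫_8^19 x^4 dx evaluates to 488666.
Boundary: ½(f(8) + f(19)) = ½(4096.00 + 130321) = 67208.5.
So far: 555875.
k=1: B_{2}/(2)! × [f^{(1)}(19) − f^{(1)}(8)] = 1/12 × (27436.0 − 2048.00) = 2115.67.
After k=1: 557990.
k=2: B_{4}/(4)! × [f^{(3)}(19) − f^{(3)}(8)] = −1/720 × (456.000 − 192.000) = -0.366667.
After k=2: 557990.
k=3: B_{6}/(6)! × [f^{(5)}(19) − f^{(5)}(8)] = 1/30240 × (0.00000 − 0.00000) = 0.00000.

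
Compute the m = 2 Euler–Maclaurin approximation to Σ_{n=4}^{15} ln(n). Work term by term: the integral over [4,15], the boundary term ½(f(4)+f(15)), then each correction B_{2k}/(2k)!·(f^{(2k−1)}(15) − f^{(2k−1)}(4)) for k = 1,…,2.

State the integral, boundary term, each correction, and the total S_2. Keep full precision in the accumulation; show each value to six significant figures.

∫_4^15 ln(x) dx evaluates to 24.0756.
½[f(4) + f(15)] = ½[1.38629 + 2.70805] = 2.04717.
Integral + boundary = 26.1227.
k=1: B_{2}/(2)! × [f^{(1)}(15) − f^{(1)}(4)] = 1/12 × (0.0666667 − 0.250000) = -0.0152778.
After k=1: 26.1075.
k=2: B_{4}/(4)! × [f^{(3)}(15) − f^{(3)}(4)] = −1/720 × (0.000592593 − 0.0312500) = 4.25797e-05.

S_2 ≈ 26.1075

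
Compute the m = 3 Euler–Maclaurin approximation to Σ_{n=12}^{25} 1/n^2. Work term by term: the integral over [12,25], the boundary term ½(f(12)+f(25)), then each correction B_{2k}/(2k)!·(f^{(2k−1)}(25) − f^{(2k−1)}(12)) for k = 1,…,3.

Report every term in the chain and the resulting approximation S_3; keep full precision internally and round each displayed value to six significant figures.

S_3 ≈ 0.0476912

∫_12^25 1/x^2 dx evaluates to 0.0433333.
Endpoint term: (f(12) + f(25))/2 = (0.00694444 + 0.00160000)/2 = 0.00427222.
Integral + boundary = 0.0476056.
Order-1 term: 1/12 · (-0.000128000 − (-0.00115741)) = 8.57840e-05.
Running total after k=1: 0.0476913.
Order-2 term: −1/720 · (-2.45760e-06 − (-9.64506e-05)) = -1.30546e-07.
Running total after k=2: 0.0476912.
Order-3 term: 1/30240 · (-1.17965e-07 − (-2.00939e-05)) = 6.60579e-10.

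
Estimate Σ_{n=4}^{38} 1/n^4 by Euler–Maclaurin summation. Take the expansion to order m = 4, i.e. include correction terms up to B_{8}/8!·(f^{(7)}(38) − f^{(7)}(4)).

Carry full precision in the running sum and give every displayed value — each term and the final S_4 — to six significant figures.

∫_4^38 1/x^4 dx evaluates to 0.00520226.
½[f(4) + f(38)] = ½[0.00390625 + 4.79585e-07] = 0.00195336.
Running total after boundary: 0.00715562.
Correction k=1: B_{2}/2! · (f^{(1)}(38) − f^{(1)}(4)) = 1/12 · (-5.04826e-08 − (-0.00390625)) = 0.000325517.
After k=1: 0.00748114.
Correction k=2: B_{4}/4! · (f^{(3)}(38) − f^{(3)}(4)) = −1/720 · (-1.04881e-09 − (-0.00732422)) = -1.01725e-05.
After k=2: 0.00747097.
Correction k=3: B_{6}/6! · (f^{(5)}(38) − f^{(5)}(4)) = 1/30240 · (-4.06740e-11 − (-0.0256348)) = 8.47711e-07.
After k=3: 0.00747182.
Correction k=4: B_{8}/8! · (f^{(7)}(38) − f^{(7)}(4)) = −1/1209600 · (-2.53508e-12 − (-0.144196)) = -1.19209e-07.

S_4 ≈ 0.00747170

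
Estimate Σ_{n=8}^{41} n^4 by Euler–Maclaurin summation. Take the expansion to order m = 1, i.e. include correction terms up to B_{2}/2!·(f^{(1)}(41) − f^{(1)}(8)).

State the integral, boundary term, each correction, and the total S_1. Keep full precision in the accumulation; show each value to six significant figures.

Integral: ∫_8^41 x^4 dx = 2.31647e+07.
Boundary: ½(f(8) + f(41)) = ½(4096.00 + 2.82576e+06) = 1.41493e+06.
So far: 2.45796e+07.
Order-1 term: 1/12 · (275684 − 2048.00) = 22803.0.

S_1 ≈ 2.46024e+07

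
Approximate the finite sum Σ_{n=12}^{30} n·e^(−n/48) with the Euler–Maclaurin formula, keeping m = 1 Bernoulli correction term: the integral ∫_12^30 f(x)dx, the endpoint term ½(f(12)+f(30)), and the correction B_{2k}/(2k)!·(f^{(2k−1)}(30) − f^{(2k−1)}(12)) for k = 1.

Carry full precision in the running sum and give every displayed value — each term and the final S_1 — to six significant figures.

∫_12^30 x·e^(−x/48) dx evaluates to 238.927.
Endpoint term: (f(12) + f(30))/2 = (9.34561 + 16.0578)/2 = 12.7017.
Running total after boundary: 251.629.
Order-1 term: 1/12 · (0.200723 − 0.584101) = -0.0319481.

S_1 ≈ 251.597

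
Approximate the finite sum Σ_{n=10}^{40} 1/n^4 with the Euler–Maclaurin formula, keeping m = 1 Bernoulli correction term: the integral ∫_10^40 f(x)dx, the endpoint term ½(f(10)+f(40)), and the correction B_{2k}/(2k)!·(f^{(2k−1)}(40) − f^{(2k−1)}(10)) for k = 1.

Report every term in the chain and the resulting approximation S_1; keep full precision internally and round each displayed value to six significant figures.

S_1 ≈ 0.000381650

The integral term ∫_10^40 1/x^4 dx = 0.000328125.
Endpoint term: (f(10) + f(40))/2 = (0.000100000 + 3.90625e-07)/2 = 5.01953e-05.
Integral + boundary = 0.000378320.
k=1: B_{2}/(2)! × [f^{(1)}(40) − f^{(1)}(10)] = 1/12 × (-3.90625e-08 − (-4.00000e-05)) = 3.33008e-06.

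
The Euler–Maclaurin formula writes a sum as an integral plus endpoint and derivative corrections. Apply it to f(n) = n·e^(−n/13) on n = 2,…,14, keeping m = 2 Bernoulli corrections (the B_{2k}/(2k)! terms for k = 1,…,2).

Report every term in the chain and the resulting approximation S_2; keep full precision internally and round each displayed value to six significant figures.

The integral term ∫_2^14 x·e^(−x/13) dx = 47.6284.
Boundary: ½(f(2) + f(14)) = ½(1.71481 + 4.76899) = 3.24190.
Running total after boundary: 50.8703.
k=1: B_{2}/(2)! × [f^{(1)}(14) − f^{(1)}(2)] = 1/12 × (-0.0262032 − 0.725496) = -0.0626416.
Running total after k=1: 50.8077.
k=2: B_{4}/(4)! × [f^{(3)}(14) − f^{(3)}(2)] = −1/720 × (0.00387622 − 0.0144397) = 1.46715e-05.

S_2 ≈ 50.8077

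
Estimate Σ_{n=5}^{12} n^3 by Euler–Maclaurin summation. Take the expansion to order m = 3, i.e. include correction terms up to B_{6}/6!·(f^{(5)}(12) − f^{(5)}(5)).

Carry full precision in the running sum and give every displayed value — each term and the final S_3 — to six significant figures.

∫_5^12 x^3 dx evaluates to 5027.75.
½[f(5) + f(12)] = ½[125.000 + 1728.00] = 926.500.
So far: 5954.25.
Correction k=1: B_{2}/2! · (f^{(1)}(12) − f^{(1)}(5)) = 1/12 · (432.000 − 75.0000) = 29.7500.
Running total after k=1: 5984.00.
Correction k=2: B_{4}/4! · (f^{(3)}(12) − f^{(3)}(5)) = −1/720 · (6.00000 − 6.00000) = 0.00000.
Running total after k=2: 5984.00.
Correction k=3: B_{6}/6! · (f^{(5)}(12) − f^{(5)}(5)) = 1/30240 · (0.00000 − 0.00000) = 0.00000.

S_3 ≈ 5984.00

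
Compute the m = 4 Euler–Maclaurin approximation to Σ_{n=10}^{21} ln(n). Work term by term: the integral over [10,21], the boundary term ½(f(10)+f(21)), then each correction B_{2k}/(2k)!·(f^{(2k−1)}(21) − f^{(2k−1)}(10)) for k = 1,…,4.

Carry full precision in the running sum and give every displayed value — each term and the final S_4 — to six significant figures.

S_4 ≈ 32.5783

The integral term ∫_10^21 ln(x) dx = 29.9091.
Boundary: ½(f(10) + f(21)) = ½(2.30259 + 3.04452) = 2.67355.
Integral + boundary = 32.5827.
Order-1 term: 1/12 · (0.0476190 − 0.100000) = -0.00436508.
After k=1: 32.5783.
Order-2 term: −1/720 · (0.000215959 − 0.00200000) = 2.47783e-06.
After k=2: 32.5783.
Order-3 term: 1/30240 · (5.87645e-06 − 0.000240000) = -7.74218e-09.
After k=3: 32.5783.
Order-4 term: −1/1209600 · (3.99758e-07 − 7.20000e-05) = 5.91933e-11.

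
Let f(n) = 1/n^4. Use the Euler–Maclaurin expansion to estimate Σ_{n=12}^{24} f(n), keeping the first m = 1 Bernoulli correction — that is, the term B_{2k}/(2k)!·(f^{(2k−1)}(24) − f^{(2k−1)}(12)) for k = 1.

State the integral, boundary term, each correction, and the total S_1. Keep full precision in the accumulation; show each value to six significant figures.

S_1 ≈ 0.000195706

∫_12^24 1/x^4 dx evaluates to 0.000168789.
Endpoint term: (f(12) + f(24))/2 = (4.82253e-05 + 3.01408e-06)/2 = 2.56197e-05.
So far: 0.000194408.
Order-1 term: 1/12 · (-5.02347e-07 − (-1.60751e-05)) = 1.29773e-06.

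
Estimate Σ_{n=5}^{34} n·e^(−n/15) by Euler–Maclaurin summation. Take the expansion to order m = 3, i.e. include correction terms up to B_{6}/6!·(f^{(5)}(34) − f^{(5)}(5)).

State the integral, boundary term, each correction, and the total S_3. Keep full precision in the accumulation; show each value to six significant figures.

Integral: ∫_5^34 x·e^(−x/15) dx = 138.771.
½[f(5) + f(34)] = ½[3.58266 + 3.52434] = 3.55350.
Running total after boundary: 142.325.
k=1: B_{2}/(2)! × [f^{(1)}(34) − f^{(1)}(5)] = 1/12 × (-0.131299 − 0.477688) = -0.0507489.
After k=1: 142.274.
k=2: B_{4}/(4)! × [f^{(3)}(34) − f^{(3)}(5)] = −1/720 × (0.000337845 − 0.00849222) = 1.13255e-05.
After k=2: 142.274.
k=3: B_{6}/(6)! × [f^{(5)}(34) − f^{(5)}(5)] = 1/30240 × (5.59663e-06 − 6.60506e-05) = -1.99914e-09.

S_3 ≈ 142.274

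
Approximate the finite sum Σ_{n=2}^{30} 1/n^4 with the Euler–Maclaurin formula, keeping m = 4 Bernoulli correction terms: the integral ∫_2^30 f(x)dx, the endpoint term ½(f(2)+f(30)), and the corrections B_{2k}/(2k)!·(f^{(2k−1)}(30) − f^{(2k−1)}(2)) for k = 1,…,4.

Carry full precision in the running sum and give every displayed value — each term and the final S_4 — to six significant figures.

Integral: ∫_2^30 1/x^4 dx = 0.0416543.
½[f(2) + f(30)] = ½[0.0625000 + 1.23457e-06] = 0.0312506.
Integral + boundary = 0.0729049.
k=1: B_{2}/(2)! × [f^{(1)}(30) − f^{(1)}(2)] = 1/12 × (-1.64609e-07 − (-0.125000)) = 0.0104167.
Partial sum through k=1: 0.0833216.
k=2: B_{4}/(4)! × [f^{(3)}(30) − f^{(3)}(2)] = −1/720 × (-5.48697e-09 − (-0.937500)) = -0.00130208.
Partial sum through k=2: 0.0820195.
k=3: B_{6}/(6)! × [f^{(5)}(30) − f^{(5)}(2)] = 1/30240 × (-3.41411e-10 − (-13.1250)) = 0.000434028.
Partial sum through k=3: 0.0824535.
k=4: B_{8}/(8)! × [f^{(7)}(30) − f^{(7)}(2)] = −1/1209600 × (-3.41411e-11 − (-295.312)) = -0.000244141.

S_4 ≈ 0.0822094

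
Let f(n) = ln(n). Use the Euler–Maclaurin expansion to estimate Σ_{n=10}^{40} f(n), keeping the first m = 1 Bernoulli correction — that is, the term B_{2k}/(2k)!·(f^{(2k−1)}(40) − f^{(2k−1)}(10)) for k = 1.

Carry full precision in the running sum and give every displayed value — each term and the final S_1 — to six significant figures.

S_1 ≈ 97.5188

The integral term ∫_10^40 ln(x) dx = 94.5293.
Boundary: ½(f(10) + f(40)) = ½(2.30259 + 3.68888) = 2.99573.
Running total after boundary: 97.5251.
k=1: B_{2}/(2)! × [f^{(1)}(40) − f^{(1)}(10)] = 1/12 × (0.0250000 − 0.100000) = -0.00625000.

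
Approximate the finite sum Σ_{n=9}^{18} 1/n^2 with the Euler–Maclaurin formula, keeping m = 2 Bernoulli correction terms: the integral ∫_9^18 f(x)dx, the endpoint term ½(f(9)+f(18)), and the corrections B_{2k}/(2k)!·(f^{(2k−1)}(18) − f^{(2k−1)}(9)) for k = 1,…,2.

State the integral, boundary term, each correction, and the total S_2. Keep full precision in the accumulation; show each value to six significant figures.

∫_9^18 1/x^2 dx evaluates to 0.0555556.
Boundary: ½(f(9) + f(18)) = ½(0.0123457 + 0.00308642) = 0.00771605.
Running total after boundary: 0.0632716.
Order-1 term: 1/12 · (-0.000342936 − (-0.00274348)) = 0.000200046.
After k=1: 0.0634717.
Order-2 term: −1/720 · (-1.27013e-05 − (-0.000406442)) = -5.46862e-07.

S_2 ≈ 0.0634711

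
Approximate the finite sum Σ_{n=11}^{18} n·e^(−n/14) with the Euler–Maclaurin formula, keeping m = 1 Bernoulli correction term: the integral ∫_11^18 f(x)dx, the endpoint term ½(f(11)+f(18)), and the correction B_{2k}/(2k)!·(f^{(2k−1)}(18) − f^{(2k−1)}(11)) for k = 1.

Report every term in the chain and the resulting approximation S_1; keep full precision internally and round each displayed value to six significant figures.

∫_11^18 x·e^(−x/14) dx evaluates to 35.6769.
½[f(11) + f(18)] = ½[5.01373 + 4.97615] = 4.99494.
So far: 40.6719.
Order-1 term: 1/12 · (-0.0789866 − 0.0976701) = -0.0147214.

S_1 ≈ 40.6572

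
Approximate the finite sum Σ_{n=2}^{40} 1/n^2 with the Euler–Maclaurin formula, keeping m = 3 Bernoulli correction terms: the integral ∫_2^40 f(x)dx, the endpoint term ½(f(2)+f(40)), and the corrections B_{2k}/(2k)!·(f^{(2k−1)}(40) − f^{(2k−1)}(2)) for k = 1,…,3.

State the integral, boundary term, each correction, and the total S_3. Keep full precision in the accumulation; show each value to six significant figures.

S_3 ≈ 0.620288

The integral term ∫_2^40 1/x^2 dx = 0.475000.
Boundary: ½(f(2) + f(40)) = ½(0.250000 + 0.000625000) = 0.125312.
Integral + boundary = 0.600313.
Order-1 term: 1/12 · (-3.12500e-05 − (-0.250000)) = 0.0208307.
Running total after k=1: 0.621143.
Order-2 term: −1/720 · (-2.34375e-07 − (-0.750000)) = -0.00104167.
Running total after k=2: 0.620102.
Order-3 term: 1/30240 · (-4.39453e-09 − (-5.62500)) = 0.000186012.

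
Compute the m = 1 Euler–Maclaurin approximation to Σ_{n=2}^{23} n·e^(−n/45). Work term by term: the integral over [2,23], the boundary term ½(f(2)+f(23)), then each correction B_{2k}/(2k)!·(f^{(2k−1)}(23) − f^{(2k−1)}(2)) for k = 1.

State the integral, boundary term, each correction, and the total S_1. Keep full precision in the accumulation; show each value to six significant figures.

∫_2^23 x·e^(−x/45) dx evaluates to 187.582.
½[f(2) + f(23)] = ½[1.91306 + 13.7961] = 7.85456.
Integral + boundary = 195.437.
k=1: B_{2}/(2)! × [f^{(1)}(23) − f^{(1)}(2)] = 1/12 × (0.293250 − 0.914016) = -0.0517306.

S_1 ≈ 195.385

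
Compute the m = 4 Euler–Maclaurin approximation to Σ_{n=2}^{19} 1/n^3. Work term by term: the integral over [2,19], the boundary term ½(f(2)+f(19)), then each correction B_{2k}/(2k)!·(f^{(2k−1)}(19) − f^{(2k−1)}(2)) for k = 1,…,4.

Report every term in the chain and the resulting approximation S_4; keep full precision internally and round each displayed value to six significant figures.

S_4 ≈ 0.200688

∫_2^19 1/x^3 dx evaluates to 0.123615.
Endpoint term: (f(2) + f(19))/2 = (0.125000 + 0.000145794)/2 = 0.0625729.
Running total after boundary: 0.186188.
Correction k=1: B_{2}/2! · (f^{(1)}(19) − f^{(1)}(2)) = 1/12 · (-2.30201e-05 − (-0.187500)) = 0.0156231.
After k=1: 0.201811.
Correction k=2: B_{4}/4! · (f^{(3)}(19) − f^{(3)}(2)) = −1/720 · (-1.27535e-06 − (-0.937500)) = -0.00130208.
After k=2: 0.200509.
Correction k=3: B_{6}/6! · (f^{(5)}(19) − f^{(5)}(2)) = 1/30240 · (-1.48379e-07 − (-9.84375)) = 0.000325521.
After k=3: 0.200834.
Correction k=4: B_{8}/8! · (f^{(7)}(19) − f^{(7)}(2)) = −1/1209600 · (-2.95935e-08 − (-177.188)) = -0.000146484.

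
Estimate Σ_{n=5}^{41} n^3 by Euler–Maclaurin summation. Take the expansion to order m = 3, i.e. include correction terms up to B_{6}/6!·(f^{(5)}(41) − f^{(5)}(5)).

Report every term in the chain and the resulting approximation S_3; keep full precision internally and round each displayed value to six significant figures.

Integral: ∫_5^41 x^3 dx = 706284.
Boundary: ½(f(5) + f(41)) = ½(125.000 + 68921.0) = 34523.0.
So far: 740807.
k=1: B_{2}/(2)! × [f^{(1)}(41) − f^{(1)}(5)] = 1/12 × (5043.00 − 75.0000) = 414.000.
Running total after k=1: 741221.
k=2: B_{4}/(4)! × [f^{(3)}(41) − f^{(3)}(5)] = −1/720 × (6.00000 − 6.00000) = 0.00000.
Running total after k=2: 741221.
k=3: B_{6}/(6)! × [f^{(5)}(41) − f^{(5)}(5)] = 1/30240 × (0.00000 − 0.00000) = 0.00000.

S_3 ≈ 741221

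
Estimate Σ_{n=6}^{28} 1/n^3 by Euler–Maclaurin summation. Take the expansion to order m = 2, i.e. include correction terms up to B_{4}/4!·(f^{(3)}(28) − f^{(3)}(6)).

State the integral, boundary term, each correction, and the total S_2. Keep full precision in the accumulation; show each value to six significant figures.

The integral term ∫_6^28 1/x^3 dx = 0.0132511.
Boundary: ½(f(6) + f(28)) = ½(0.00462963 + 4.55539e-05) = 0.00233759.
Running total after boundary: 0.0155887.
Correction k=1: B_{2}/2! · (f^{(1)}(28) − f^{(1)}(6)) = 1/12 · (-4.88078e-06 − (-0.00231481)) = 0.000192495.
After k=1: 0.0157812.
Correction k=2: B_{4}/4! · (f^{(3)}(28) − f^{(3)}(6)) = −1/720 · (-1.24510e-07 − (-0.00128601)) = -1.78595e-06.

S_2 ≈ 0.0157794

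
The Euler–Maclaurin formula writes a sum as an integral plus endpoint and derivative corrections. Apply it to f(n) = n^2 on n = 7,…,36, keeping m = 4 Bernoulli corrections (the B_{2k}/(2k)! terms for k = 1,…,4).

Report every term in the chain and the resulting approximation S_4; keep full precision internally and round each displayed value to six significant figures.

S_4 ≈ 16115.0

The integral term ∫_7^36 x^2 dx = 15437.7.
Boundary: ½(f(7) + f(36)) = ½(49.0000 + 1296.00) = 672.500.
Integral + boundary = 16110.2.
k=1: B_{2}/(2)! × [f^{(1)}(36) − f^{(1)}(7)] = 1/12 × (72.0000 − 14.0000) = 4.83333.
Partial sum through k=1: 16115.0.
k=2: B_{4}/(4)! × [f^{(3)}(36) − f^{(3)}(7)] = −1/720 × (0.00000 − 0.00000) = 0.00000.
Partial sum through k=2: 16115.0.
k=3: B_{6}/(6)! × [f^{(5)}(36) − f^{(5)}(7)] = 1/30240 × (0.00000 − 0.00000) = 0.00000.
Partial sum through k=3: 16115.0.
k=4: B_{8}/(8)! × [f^{(7)}(36) − f^{(7)}(7)] = −1/1209600 × (0.00000 − 0.00000) = 0.00000.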